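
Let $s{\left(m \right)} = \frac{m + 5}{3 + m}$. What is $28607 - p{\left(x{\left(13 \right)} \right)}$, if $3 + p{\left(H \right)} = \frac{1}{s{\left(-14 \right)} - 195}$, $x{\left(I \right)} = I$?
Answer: $\frac{61110971}{2136} \approx 28610.0$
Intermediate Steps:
$s{\left(m \right)} = \frac{5 + m}{3 + m}$
$p{\left(H \right)} = - \frac{6419}{2136}$ ($p{\left(H \right)} = -3 + \frac{1}{\frac{5 - 14}{3 - 14} - 195} = -3 + \frac{1}{\frac{1}{-11} \left(-9\right) - 195} = -3 + \frac{1}{\left(- \frac{1}{11}\right) \left(-9\right) - 195} = -3 + \frac{1}{\frac{9}{11} - 195} = -3 + \frac{1}{- \frac{2136}{11}} = -3 - \frac{11}{2136} = - \frac{6419}{2136}$)
$28607 - p{\left(x{\left(13 \right)} \right)} = 28607 - - \frac{6419}{2136} = 28607 + \frac{6419}{2136} = \frac{61110971}{2136}$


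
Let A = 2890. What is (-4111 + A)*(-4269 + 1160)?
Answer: 3796089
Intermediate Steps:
(-4111 + A)*(-4269 + 1160) = (-4111 + 2890)*(-4269 + 1160) = -1221*(-3109) = 3796089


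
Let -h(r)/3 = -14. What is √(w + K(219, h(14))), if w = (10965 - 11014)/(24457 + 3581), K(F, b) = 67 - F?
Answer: 5*I*√4779721974/28038 ≈ 12.329*I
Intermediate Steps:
h(r) = 42 (h(r) = -3*(-14) = 42)
w = -49/28038 ≈ -0.0017476
√(w + K(219, h(14))) = √(-49/28038 + (67 - 1*219)) = √(-49/28038 + (67 - 219)) = √(-49/28038 - 152) = √(-4261825/28038) = 5*I*√4779721974/28038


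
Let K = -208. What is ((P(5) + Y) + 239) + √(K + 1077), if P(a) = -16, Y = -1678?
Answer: -1455 + √869 ≈ -1425.5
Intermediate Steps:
((P(5) + Y) + 239) + √(K + 1077) = ((-16 - 1678) + 239) + √(-208 + 1077) = (-1694 + 239) + √869 = -1455 + √869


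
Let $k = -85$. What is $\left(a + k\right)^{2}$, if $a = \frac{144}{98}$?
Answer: $\frac{16752649}{2401} \approx 6977.4$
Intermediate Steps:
$a = \frac{72}{49}$ ($a = 144 \cdot \frac{1}{98} = \frac{72}{49} \approx 1.4694$)
$\left(a + k\right)^{2} = \left(\frac{72}{49} - 85\right)^{2} = \left(- \frac{4093}{49}\right)^{2} = \frac{16752649}{2401}$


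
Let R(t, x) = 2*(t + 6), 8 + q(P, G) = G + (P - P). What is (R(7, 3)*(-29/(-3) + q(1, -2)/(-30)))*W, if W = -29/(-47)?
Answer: 7540/47 ≈ 160.43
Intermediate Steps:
q(P, G) = -8 + G (q(P, G) = -8 + (G + (P - P)) = -8 + (G + 0) = -8 + G)
R(t, x) = 12 + 2*t (R(t, x) = 2*(6 + t) = 12 + 2*t)
W = 29/47 (W = -29*(-1/47) = 29/47 ≈ 0.61702)
(R(7, 3)*(-29/(-3) + q(1, -2)/(-30)))*W = ((12 + 2*7)*(-29/(-3) + (-8 - 2)/(-30)))*(29/47) = ((12 + 14)*(-29*(-⅓) - 10*(-1/30)))*(29/47) = (26*(29/3 + ⅓))*(29/47) = (26*10)*(29/47) = 260*(29/47) = 7540/47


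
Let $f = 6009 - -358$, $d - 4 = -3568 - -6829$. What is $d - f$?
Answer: $-3102$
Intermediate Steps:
$d = 3265$ ($d = 4 - -3261 = 4 + \left(-3568 + 6829\right) = 4 + 3261 = 3265$)
$f = 6367$ ($f = 6009 + 358 = 6367$)
$d - f = 3265 - 6367 = -3102$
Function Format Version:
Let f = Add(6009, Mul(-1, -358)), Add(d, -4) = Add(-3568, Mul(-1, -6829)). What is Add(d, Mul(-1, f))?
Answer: -3102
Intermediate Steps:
d = 3265 (d = Add(4, Add(-3568, Mul(-1, -6829))) = Add(4, Add(-3568, 6829)) = Add(4, 3261) = 3265)
f = 6367 (f = Add(6009, 358) = 6367)
Add(d, Mul(-1, f)) = Add(3265, Mul(-1, 6367)) = Add(3265, -6367) = -3102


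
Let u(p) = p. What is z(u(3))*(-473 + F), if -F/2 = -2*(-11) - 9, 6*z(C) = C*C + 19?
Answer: -6986/3 ≈ -2328.7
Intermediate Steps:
z(C) = 19/6 + C**2/6 (z(C) = (C*C + 19)/6 = (C**2 + 19)/6 = (19 + C**2)/6 = 19/6 + C**2/6)
F = -26 (F = -2*(-2*(-11) - 9) = -2*(22 - 9) = -2*13 = -26)
z(u(3))*(-473 + F) = (19/6 + (1/6)*3**2)*(-473 - 26) = (19/6 + (1/6)*9)*(-499) = (19/6 + 3/2)*(-499) = (14/3)*(-499) = -6986/3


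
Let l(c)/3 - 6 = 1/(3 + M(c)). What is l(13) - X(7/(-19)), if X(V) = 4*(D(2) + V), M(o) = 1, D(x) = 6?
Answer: -287/76 ≈ -3.7763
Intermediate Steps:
X(V) = 24 + 4*V (X(V) = 4*(6 + V) = 24 + 4*V)
l(c) = 75/4 (l(c) = 18 + 3/(3 + 1) = 18 + 3/4 = 75/4)
l(13) - X(7/(-19)) = 75/4 - (24 + 4*(7/(-19))) = 75/4 - (24 + 4*(7*(-1/19))) = 75/4 - (24 + 4*(-7/19)) = 75/4 - (24 - 28/19) = 75/4 - 1*428/19 = 75/4 - 428/19 = -287/76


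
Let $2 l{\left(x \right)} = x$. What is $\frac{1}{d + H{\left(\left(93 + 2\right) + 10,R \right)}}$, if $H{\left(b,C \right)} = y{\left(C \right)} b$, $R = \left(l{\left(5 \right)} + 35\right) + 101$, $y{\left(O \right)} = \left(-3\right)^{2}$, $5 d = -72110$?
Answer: $- \frac{1}{13477} \approx -7.42 \cdot 10^{-5}$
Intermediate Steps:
$d = -14422$ ($d = \frac{1}{5} \left(-72110\right) = -14422$)
$l{\left(x \right)} = \frac{x}{2}$
$y{\left(O \right)} = 9$
$R = \frac{277}{2}$ ($R = \left(\frac{1}{2} \cdot 5 + 35\right) + 101 = \left(\frac{5}{2} + 35\right) + 101 = \frac{75}{2} + 101 = \frac{277}{2} \approx 138.5$)
$H{\left(b,C \right)} = 9 b$
$\frac{1}{d + H{\left(\left(93 + 2\right) + 10,R \right)}} = \frac{1}{-14422 + 9 \left(\left(93 + 2\right) + 10\right)} = \frac{1}{-14422 + 9 \left(95 + 10\right)} = \frac{1}{-14422 + 9 \cdot 105} = \frac{1}{-14422 + 945} = \frac{1}{-13477} = - \frac{1}{13477}$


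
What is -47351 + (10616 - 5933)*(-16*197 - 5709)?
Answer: -41543414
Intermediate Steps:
-47351 + (10616 - 5933)*(-16*197 - 5709) = -47351 + 4683*(-3152 - 5709) = -47351 + 4683*(-8861) = -47351 - 41496063 = -41543414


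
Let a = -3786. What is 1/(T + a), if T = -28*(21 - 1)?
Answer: -1/4346 ≈ -0.00023010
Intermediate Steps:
T = -560 (T = -28*20 = -560)
1/(T + a) = 1/(-560 - 3786) = 1/(-4346) = -1/4346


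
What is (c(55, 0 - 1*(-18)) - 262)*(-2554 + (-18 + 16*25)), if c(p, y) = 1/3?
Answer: 568340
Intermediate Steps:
c(p, y) = 1/3
(c(55, 0 - 1*(-18)) - 262)*(-2554 + (-18 + 16*25)) = (1/3 - 262)*(-2554 + (-18 + 16*25)) = -785*(-2554 + (-18 + 400))/3 = -785*(-2554 + 382)/3 = -785/3*(-2172) = 568340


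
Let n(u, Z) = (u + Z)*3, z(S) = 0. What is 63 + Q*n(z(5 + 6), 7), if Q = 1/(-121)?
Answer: 7602/121 ≈ 62.826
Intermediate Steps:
Q = -1/121 ≈ -0.0082645
n(u, Z) = 3*Z + 3*u (n(u, Z) = (Z + u)*3 = 3*Z + 3*u)
63 + Q*n(z(5 + 6), 7) = 63 - (3*7 + 3*0)/121 = 63 - (21 + 0)/121 = 63 - 1/121*21 = 63 - 21/121 = 7602/121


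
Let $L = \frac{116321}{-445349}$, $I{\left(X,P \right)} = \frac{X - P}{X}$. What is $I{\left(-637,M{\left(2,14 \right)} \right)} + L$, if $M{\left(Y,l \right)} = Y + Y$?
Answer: $\frac{211372232}{283687313} \approx 0.74509$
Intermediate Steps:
$M{\left(Y,l \right)} = 2 Y$
$I{\left(X,P \right)} = \frac{X - P}{X}$
$L = - \frac{116321}{445349}$ ($L = 116321 \left(- \frac{1}{445349}\right) = - \frac{116321}{445349} \approx -0.26119$)
$I{\left(-637,M{\left(2,14 \right)} \right)} + L = \frac{-637 - 2 \cdot 2}{-637} - \frac{116321}{445349} = - \frac{-637 - 4}{637} - \frac{116321}{445349} = \left(- \frac{1}{637}\right) \left(-641\right) - \frac{116321}{445349} = \frac{641}{637} - \frac{116321}{445349} = \frac{211372232}{283687313}$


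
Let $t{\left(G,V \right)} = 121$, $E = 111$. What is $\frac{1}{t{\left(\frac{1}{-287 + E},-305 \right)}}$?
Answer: $\frac{1}{121} \approx 0.0082645$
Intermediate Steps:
$\frac{1}{t{\left(\frac{1}{-287 + E},-305 \right)}} = \frac{1}{121}$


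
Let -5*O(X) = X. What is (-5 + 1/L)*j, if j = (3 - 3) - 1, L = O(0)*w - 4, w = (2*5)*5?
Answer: 21/4 ≈ 5.2500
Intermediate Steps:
O(X) = -X/5
w = 50 (w = 10*5 = 50)
L = -4 (L = -1/5*0*50 - 4 = 0*50 - 4 = 0 - 4 = -4)
j = -1 (j = 0 - 1 = -1)
(-5 + 1/L)*j = (-5 + 1/(-4))*(-1) = (-5 - 1/4)*(-1) = -21/4*(-1) = 21/4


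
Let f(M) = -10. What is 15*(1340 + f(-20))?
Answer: 19950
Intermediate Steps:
15*(1340 + f(-20)) = 15*(1340 - 10) = 15*1330 = 19950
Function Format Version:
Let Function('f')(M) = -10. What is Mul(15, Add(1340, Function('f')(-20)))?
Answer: 19950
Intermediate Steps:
Mul(15, Add(1340, Function('f')(-20))) = Mul(15, Add(1340, -10)) = Mul(15, 1330) = 19950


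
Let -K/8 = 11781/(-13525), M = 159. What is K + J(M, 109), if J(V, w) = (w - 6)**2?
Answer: 143580973/13525 ≈ 10616.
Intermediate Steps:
J(V, w) = (-6 + w)**2
K = 94248/13525 (K = -94248/(-13525) = -94248*(-1)/13525 = -8*(-11781/13525) = 94248/13525 ≈ 6.9684)
K + J(M, 109) = 94248/13525 + (-6 + 109)**2 = 94248/13525 + 103**2 = 94248/13525 + 10609 = 143580973/13525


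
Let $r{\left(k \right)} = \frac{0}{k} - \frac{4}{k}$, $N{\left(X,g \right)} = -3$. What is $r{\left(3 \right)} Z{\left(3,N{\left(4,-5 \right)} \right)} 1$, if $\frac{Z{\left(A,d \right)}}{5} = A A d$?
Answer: $180$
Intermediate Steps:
$r{\left(k \right)} = - \frac{4}{k}$ ($r{\left(k \right)} = 0 - \frac{4}{k} = - \frac{4}{k}$)
$Z{\left(A,d \right)} = 5 d A^{2}$ ($Z{\left(A,d \right)} = 5 A A d = 5 d A^{2}$)
$r{\left(3 \right)} Z{\left(3,N{\left(4,-5 \right)} \right)} 1 = - \frac{4}{3} \cdot 5 \left(-3\right) 3^{2} \cdot 1 = \left(-4\right) \frac{1}{3} \cdot 5 \left(-3\right) 9 \cdot 1 = \left(- \frac{4}{3}\right) \left(-135\right) 1 = 180 \cdot 1 = 180$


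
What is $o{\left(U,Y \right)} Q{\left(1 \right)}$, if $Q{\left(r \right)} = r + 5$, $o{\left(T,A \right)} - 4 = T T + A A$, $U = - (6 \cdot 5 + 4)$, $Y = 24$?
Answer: $10416$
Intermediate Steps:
$U = -34$ ($U = - (30 + 4) = \left(-1\right) 34 = -34$)
$o{\left(T,A \right)} = 4 + A^{2} + T^{2}$ ($o{\left(T,A \right)} = 4 + \left(T T + A A\right) = 4 + \left(T^{2} + A^{2}\right) = 4 + \left(A^{2} + T^{2}\right) = 4 + A^{2} + T^{2}$)
$Q{\left(r \right)} = 5 + r$
$o{\left(U,Y \right)} Q{\left(1 \right)} = \left(4 + 24^{2} + \left(-34\right)^{2}\right) \left(5 + 1\right) = \left(4 + 576 + 1156\right) 6 = 1736 \cdot 6 = 10416$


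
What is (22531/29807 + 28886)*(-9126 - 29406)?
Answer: -33177112901556/29807 ≈ -1.1131e+9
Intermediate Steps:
(22531/29807 + 28886)*(-9126 - 29406) = (22531*(1/29807) + 28886)*(-38532) = (22531/29807 + 28886)*(-38532) = (861027533/29807)*(-38532) = -33177112901556/29807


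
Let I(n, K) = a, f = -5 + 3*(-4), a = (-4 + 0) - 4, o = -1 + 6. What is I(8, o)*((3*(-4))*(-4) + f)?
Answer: -248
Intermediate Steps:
o = 5
a = -8 (a = -4 - 4 = -8)
f = -17 (f = -5 - 12 = -17)
I(n, K) = -8
I(8, o)*((3*(-4))*(-4) + f) = -8*((3*(-4))*(-4) - 17) = -8*(-12*(-4) - 17) = -8*(48 - 17) = -8*31 = -248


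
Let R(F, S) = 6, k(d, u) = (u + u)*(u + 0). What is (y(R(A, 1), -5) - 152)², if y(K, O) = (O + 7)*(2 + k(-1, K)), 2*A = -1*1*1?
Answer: 16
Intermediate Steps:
k(d, u) = 2*u² (k(d, u) = (2*u)*u = 2*u²)
A = -½ (A = (-1*1*1)/2 = (-1*1)/2 = (½)*(-1) = -½ ≈ -0.50000)
y(K, O) = (2 + 2*K²)*(7 + O) (y(K, O) = (O + 7)*(2 + 2*K²) = (7 + O)*(2 + 2*K²) = (2 + 2*K²)*(7 + O))
(y(R(A, 1), -5) - 152)² = ((14 + 2*(-5) + 14*6² + 2*(-5)*6²) - 152)² = ((14 - 10 + 14*36 + 2*(-5)*36) - 152)² = ((14 - 10 + 504 - 360) - 152)² = (148 - 152)² = (-4)² = 16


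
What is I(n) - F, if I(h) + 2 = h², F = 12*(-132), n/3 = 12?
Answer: 2878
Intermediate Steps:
n = 36 (n = 3*12 = 36)
F = -1584
I(h) = -2 + h²
I(n) - F = (-2 + 36²) - 1*(-1584) = (-2 + 1296) + 1584 = 1294 + 1584 = 2878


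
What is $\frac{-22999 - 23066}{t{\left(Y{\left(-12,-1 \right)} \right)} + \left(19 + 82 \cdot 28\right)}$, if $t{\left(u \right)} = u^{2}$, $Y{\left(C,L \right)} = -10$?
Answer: $- \frac{3071}{161} \approx -19.075$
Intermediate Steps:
$\frac{-22999 - 23066}{t{\left(Y{\left(-12,-1 \right)} \right)} + \left(19 + 82 \cdot 28\right)} = \frac{-22999 - 23066}{\left(-10\right)^{2} + \left(19 + 82 \cdot 28\right)} = - \frac{46065}{100 + \left(19 + 2296\right)} = - \frac{46065}{100 + 2315} = - \frac{46065}{2415} = \left(-46065\right) \frac{1}{2415} = - \frac{3071}{161}$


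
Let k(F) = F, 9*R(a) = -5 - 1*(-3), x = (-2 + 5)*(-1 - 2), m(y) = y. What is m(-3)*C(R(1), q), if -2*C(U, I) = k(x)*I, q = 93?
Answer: -2511/2 ≈ -1255.5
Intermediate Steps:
x = -9 (x = 3*(-3) = -9)
R(a) = -2/9 (R(a) = (-5 - 1*(-3))/9 = (-5 + 3)/9 = (⅑)*(-2) = -2/9)
C(U, I) = 9*I/2 (C(U, I) = -(-9)*I/2 = 9*I/2)
m(-3)*C(R(1), q) = -27*93/2 = -3*837/2 = -2511/2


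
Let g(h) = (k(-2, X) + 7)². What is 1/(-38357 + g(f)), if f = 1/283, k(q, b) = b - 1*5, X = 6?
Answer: -1/38293 ≈ -2.6114e-5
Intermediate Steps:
k(q, b) = -5 + b (k(q, b) = b - 5 = -5 + b)
f = 1/283 ≈ 0.0035336
g(h) = 64 (g(h) = ((-5 + 6) + 7)² = (1 + 7)² = 8² = 64)
1/(-38357 + g(f)) = 1/(-38357 + 64) = 1/(-38293) = -1/38293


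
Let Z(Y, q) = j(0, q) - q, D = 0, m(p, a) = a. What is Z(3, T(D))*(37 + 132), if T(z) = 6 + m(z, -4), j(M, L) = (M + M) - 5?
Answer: -1183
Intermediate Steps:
j(M, L) = -5 + 2*M (j(M, L) = 2*M - 5 = -5 + 2*M)
T(z) = 2 (T(z) = 6 - 4 = 2)
Z(Y, q) = -5 - q (Z(Y, q) = (-5 + 2*0) - q = (-5 + 0) - q = -5 - q)
Z(3, T(D))*(37 + 132) = (-5 - 1*2)*(37 + 132) = (-5 - 2)*169 = -7*169 = -1183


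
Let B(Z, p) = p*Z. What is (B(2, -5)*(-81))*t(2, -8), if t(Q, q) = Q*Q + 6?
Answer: 8100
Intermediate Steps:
B(Z, p) = Z*p
t(Q, q) = 6 + Q**2 (t(Q, q) = Q**2 + 6 = 6 + Q**2)
(B(2, -5)*(-81))*t(2, -8) = ((2*(-5))*(-81))*(6 + 2**2) = (-10*(-81))*(6 + 4) = 810*10 = 8100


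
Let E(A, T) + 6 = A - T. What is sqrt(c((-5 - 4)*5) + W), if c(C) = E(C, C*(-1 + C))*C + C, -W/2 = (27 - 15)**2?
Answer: 6*sqrt(2642) ≈ 308.40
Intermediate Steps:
E(A, T) = -6 + A - T (E(A, T) = -6 + (A - T) = -6 + A - T)
W = -288 (W = -2*(27 - 15)**2 = -2*12**2 = -2*144 = -288)
c(C) = C + C*(-6 + C - C*(-1 + C)) (c(C) = (-6 + C - C*(-1 + C))*C + C = C*(-6 + C - C*(-1 + C)) + C = C + C*(-6 + C - C*(-1 + C)))
sqrt(c((-5 - 4)*5) + W) = sqrt(((-5 - 4)*5)*(-5 - ((-5 - 4)*5)**2 + 2*((-5 - 4)*5)) - 288) = sqrt((-9*5)*(-5 - (-9*5)**2 + 2*(-9*5)) - 288) = sqrt(-45*(-5 - 1*(-45)**2 + 2*(-45)) - 288) = sqrt(-45*(-5 - 1*2025 - 90) - 288) = sqrt(-45*(-5 - 2025 - 90) - 288) = sqrt(-45*(-2120) - 288) = sqrt(95400 - 288) = sqrt(95112) = 6*sqrt(2642)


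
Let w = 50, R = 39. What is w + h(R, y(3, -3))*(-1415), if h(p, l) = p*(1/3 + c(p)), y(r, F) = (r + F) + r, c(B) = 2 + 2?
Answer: -239085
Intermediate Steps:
c(B) = 4
y(r, F) = F + 2*r (y(r, F) = (F + r) + r = F + 2*r)
h(p, l) = 13*p/3 (h(p, l) = p*(1/3 + 4) = p*(13/3) = 13*p/3)
w + h(R, y(3, -3))*(-1415) = 50 + ((13/3)*39)*(-1415) = 50 + 169*(-1415) = 50 - 239135 = -239085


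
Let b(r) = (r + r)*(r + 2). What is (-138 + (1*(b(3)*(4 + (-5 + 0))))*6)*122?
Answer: -38796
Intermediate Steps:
b(r) = 2*r*(2 + r) (b(r) = (2*r)*(2 + r) = 2*r*(2 + r))
(-138 + (1*(b(3)*(4 + (-5 + 0))))*6)*122 = (-138 + (1*((2*3*(2 + 3))*(4 + (-5 + 0))))*6)*122 = (-138 + (1*((2*3*5)*(4 - 5)))*6)*122 = (-138 + (1*(30*(-1)))*6)*122 = (-138 + (1*(-30))*6)*122 = (-138 - 30*6)*122 = (-138 - 180)*122 = -318*122 = -38796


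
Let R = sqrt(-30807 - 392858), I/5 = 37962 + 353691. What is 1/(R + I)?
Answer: 391653/766960446778 - I*sqrt(423665)/3834802233890 ≈ 5.1066e-7 - 1.6973e-10*I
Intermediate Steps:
I = 1958265 (I = 5*(37962 + 353691) = 5*391653 = 1958265)
R = I*sqrt(423665) (R = sqrt(-423665) = I*sqrt(423665) ≈ 650.9*I)
1/(R + I) = 1/(I*sqrt(423665) + 1958265) = 1/(1958265 + I*sqrt(423665))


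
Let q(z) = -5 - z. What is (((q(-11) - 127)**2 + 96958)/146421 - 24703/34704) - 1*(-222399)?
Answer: 125566365055661/564599376 ≈ 2.2240e+5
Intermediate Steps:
(((q(-11) - 127)**2 + 96958)/146421 - 24703/34704) - 1*(-222399) = ((((-5 - 1*(-11)) - 127)**2 + 96958)/146421 - 24703/34704) - 1*(-222399) = ((((-5 + 11) - 127)**2 + 96958)*(1/146421) - 24703*1/34704) + 222399 = (((6 - 127)**2 + 96958)*(1/146421) - 24703/34704) + 222399 = (((-121)**2 + 96958)*(1/146421) - 24703/34704) + 222399 = ((14641 + 96958)*(1/146421) - 24703/34704) + 222399 = (111599*(1/146421) - 24703/34704) + 222399 = (111599/146421 - 24703/34704) + 222399 = 28432637/564599376 + 222399 = 125566365055661/564599376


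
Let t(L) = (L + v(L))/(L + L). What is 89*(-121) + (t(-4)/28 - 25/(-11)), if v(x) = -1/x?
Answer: -106116699/9856 ≈ -10767.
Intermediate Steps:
t(L) = (L - 1/L)/(2*L) (t(L) = (L - 1/L)/(L + L) = (L - 1/L)/((2*L)) = (L - 1/L)*(1/(2*L)) = (L - 1/L)/(2*L))
89*(-121) + (t(-4)/28 - 25/(-11)) = 89*(-121) + (((½)*(-1 + (-4)²)/(-4)²)/28 - 25/(-11)) = -10769 + (((½)*(1/16)*(-1 + 16))*(1/28) - 25*(-1/11)) = -10769 + (((½)*(1/16)*15)*(1/28) + 25/11) = -10769 + ((15/32)*(1/28) + 25/11) = -10769 + (15/896 + 25/11) = -10769 + 22565/9856 = -106116699/9856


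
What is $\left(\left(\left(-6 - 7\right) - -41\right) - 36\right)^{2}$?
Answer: $64$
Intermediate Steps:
$\left(\left(\left(-6 - 7\right) - -41\right) - 36\right)^{2} = \left(\left(\left(-6 - 7\right) + 41\right) - 36\right)^{2} = \left(\left(-13 + 41\right) - 36\right)^{2} = \left(28 - 36\right)^{2} = \left(-8\right)^{2} = 64$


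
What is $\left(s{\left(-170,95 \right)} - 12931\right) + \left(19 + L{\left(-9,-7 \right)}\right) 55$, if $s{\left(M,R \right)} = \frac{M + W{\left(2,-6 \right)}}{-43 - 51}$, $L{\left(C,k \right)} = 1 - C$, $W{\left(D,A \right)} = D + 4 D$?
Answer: $- \frac{532712}{47} \approx -11334.0$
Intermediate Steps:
$W{\left(D,A \right)} = 5 D$
$s{\left(M,R \right)} = - \frac{5}{47} - \frac{M}{94}$ ($s{\left(M,R \right)} = \frac{M + 5 \cdot 2}{-43 - 51} = \frac{M + 10}{-94} = \left(10 + M\right) \left(- \frac{1}{94}\right) = - \frac{5}{47} - \frac{M}{94}$)
$\left(s{\left(-170,95 \right)} - 12931\right) + \left(19 + L{\left(-9,-7 \right)}\right) 55 = \left(\left(- \frac{5}{47} - - \frac{85}{47}\right) - 12931\right) + \left(19 + \left(1 - -9\right)\right) 55 = \left(\left(- \frac{5}{47} + \frac{85}{47}\right) - 12931\right) + \left(19 + \left(1 + 9\right)\right) 55 = \left(\frac{80}{47} - 12931\right) + \left(19 + 10\right) 55 = - \frac{607677}{47} + 29 \cdot 55 = - \frac{607677}{47} + 1595 = - \frac{532712}{47}$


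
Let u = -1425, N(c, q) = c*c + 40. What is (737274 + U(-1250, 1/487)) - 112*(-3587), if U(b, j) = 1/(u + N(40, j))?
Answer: 244888871/215 ≈ 1.1390e+6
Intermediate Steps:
N(c, q) = 40 + c**2 (N(c, q) = c**2 + 40 = 40 + c**2)
U(b, j) = 1/215 (U(b, j) = 1/(-1425 + (40 + 40**2)) = 1/(-1425 + (40 + 1600)) = 1/(-1425 + 1640) = 1/215)
(737274 + U(-1250, 1/487)) - 112*(-3587) = (737274 + 1/215) - 112*(-3587) = 158513911/215 - 1*(-401744) = 158513911/215 + 401744 = 244888871/215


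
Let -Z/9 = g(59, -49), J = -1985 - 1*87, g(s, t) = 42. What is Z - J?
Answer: 1694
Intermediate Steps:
J = -2072 (J = -1985 - 87 = -2072)
Z = -378 (Z = -9*42 = -378)
Z - J = -378 - 1*(-2072) = -378 + 2072 = 1694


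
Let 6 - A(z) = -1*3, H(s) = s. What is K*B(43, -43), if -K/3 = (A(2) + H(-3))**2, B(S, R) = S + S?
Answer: -9288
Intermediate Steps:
B(S, R) = 2*S
A(z) = 9 (A(z) = 6 - (-1)*3 = 6 - 1*(-3) = 6 + 3 = 9)
K = -108 (K = -3*(9 - 3)**2 = -3*6**2 = -3*36 = -108)
K*B(43, -43) = -216*43 = -108*86 = -9288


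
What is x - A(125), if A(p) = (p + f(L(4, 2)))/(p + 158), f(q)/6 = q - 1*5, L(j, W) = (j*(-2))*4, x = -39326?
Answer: -11129161/283 ≈ -39326.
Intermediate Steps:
L(j, W) = -8*j (L(j, W) = -2*j*4 = -8*j)
f(q) = -30 + 6*q (f(q) = 6*(q - 1*5) = 6*(q - 5) = 6*(-5 + q) = -30 + 6*q)
A(p) = (-222 + p)/(158 + p) (A(p) = (p + (-30 + 6*(-8*4)))/(p + 158) = (p + (-30 + 6*(-32)))/(158 + p) = (p + (-30 - 192))/(158 + p) = (p - 222)/(158 + p) = (-222 + p)/(158 + p))
x - A(125) = -39326 - (-222 + 125)/(158 + 125) = -39326 - (-97)/283 = -39326 - 1*(-97/283) = -39326 + 97/283 = -11129161/283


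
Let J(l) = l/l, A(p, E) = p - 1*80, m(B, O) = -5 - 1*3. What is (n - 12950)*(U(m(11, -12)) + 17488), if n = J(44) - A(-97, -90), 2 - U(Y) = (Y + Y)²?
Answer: -220112648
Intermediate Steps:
m(B, O) = -8 (m(B, O) = -5 - 3 = -8)
A(p, E) = -80 + p (A(p, E) = p - 80 = -80 + p)
U(Y) = 2 - 4*Y² (U(Y) = 2 - (Y + Y)² = 2 - (2*Y)² = 2 - 4*Y²)
J(l) = 1
n = 178 (n = 1 - (-80 - 97) = 1 - 1*(-177) = 1 + 177 = 178)
(n - 12950)*(U(m(11, -12)) + 17488) = (178 - 12950)*((2 - 4*(-8)²) + 17488) = -12772*((2 - 4*64) + 17488) = -12772*((2 - 256) + 17488) = -12772*(-254 + 17488) = -12772*17234 = -220112648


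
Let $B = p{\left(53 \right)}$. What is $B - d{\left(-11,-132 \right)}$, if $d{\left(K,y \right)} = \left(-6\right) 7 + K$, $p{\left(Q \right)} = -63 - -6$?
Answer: $-4$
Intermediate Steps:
$p{\left(Q \right)} = -57$ ($p{\left(Q \right)} = -63 + 6 = -57$)
$B = -57$
$d{\left(K,y \right)} = -42 + K$
$B - d{\left(-11,-132 \right)} = -57 - \left(-42 - 11\right) = -57 - -53 = -57 + 53 = -4$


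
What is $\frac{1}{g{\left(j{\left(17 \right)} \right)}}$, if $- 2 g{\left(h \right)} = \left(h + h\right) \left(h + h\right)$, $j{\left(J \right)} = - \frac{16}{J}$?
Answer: $- \frac{289}{512} \approx -0.56445$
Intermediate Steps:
$g{\left(h \right)} = - 2 h^{2}$ ($g{\left(h \right)} = - \frac{\left(h + h\right) \left(h + h\right)}{2} = - \frac{2 h 2 h}{2} = - \frac{4 h^{2}}{2} = - 2 h^{2}$)
$\frac{1}{g{\left(j{\left(17 \right)} \right)}} = \frac{1}{\left(-2\right) \left(- \frac{16}{17}\right)^{2}} = \frac{1}{\left(-2\right) \frac{256}{289}} = \frac{1}{- \frac{512}{289}} = - \frac{289}{512}$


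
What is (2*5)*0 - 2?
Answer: -2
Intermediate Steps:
(2*5)*0 - 2 = 10*0 - 2 = 0 - 2 = -2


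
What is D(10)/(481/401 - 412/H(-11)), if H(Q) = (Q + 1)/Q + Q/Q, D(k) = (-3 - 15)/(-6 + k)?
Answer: 75789/3614462 ≈ 0.020968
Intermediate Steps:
D(k) = -18/(-6 + k)
H(Q) = 1 + (1 + Q)/Q (H(Q) = (1 + Q)/Q + 1 = 1 + (1 + Q)/Q)
D(10)/(481/401 - 412/H(-11)) = (-18/(-6 + 10))/(481/401 - 412/(2 + 1/(-11))) = (-18/4)/(481*(1/401) - 412/(2 - 1/11)) = (-18*¼)/(481/401 - 412/21/11) = -9/(2*(481/401 - 412*11/21)) = -9/(2*(481/401 - 4532/21)) = -9/(2*(-1807231/8421)) = -9/2*(-8421/1807231) = 75789/3614462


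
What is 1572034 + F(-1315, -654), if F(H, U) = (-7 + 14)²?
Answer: 1572083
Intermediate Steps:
F(H, U) = 49 (F(H, U) = 7² = 49)
1572034 + F(-1315, -654) = 1572034 + 49 = 1572083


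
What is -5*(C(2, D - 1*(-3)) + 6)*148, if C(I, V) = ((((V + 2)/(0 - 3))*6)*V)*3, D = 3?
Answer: 208680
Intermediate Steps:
C(I, V) = 3*V*(-4 - 2*V) (C(I, V) = ((((2 + V)/(-3))*6)*V)*3 = ((((2 + V)*(-⅓))*6)*V)*3 = (((-⅔ - V/3)*6)*V)*3 = ((-4 - 2*V)*V)*3 = (V*(-4 - 2*V))*3 = 3*V*(-4 - 2*V))
-5*(C(2, D - 1*(-3)) + 6)*148 = -5*(-6*(3 - 1*(-3))*(2 + (3 - 1*(-3))) + 6)*148 = -5*(-6*(3 + 3)*(2 + (3 + 3)) + 6)*148 = -5*(-6*6*(2 + 6) + 6)*148 = -5*(-6*6*8 + 6)*148 = -5*(-288 + 6)*148 = -5*(-282)*148 = 1410*148 = 208680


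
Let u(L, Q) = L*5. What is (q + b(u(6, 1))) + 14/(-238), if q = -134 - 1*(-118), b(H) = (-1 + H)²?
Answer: 14024/17 ≈ 824.94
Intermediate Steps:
u(L, Q) = 5*L
q = -16 (q = -134 + 118 = -16)
(q + b(u(6, 1))) + 14/(-238) = (-16 + (-1 + 5*6)²) + 14/(-238) = (-16 + (-1 + 30)²) + 14*(-1/238) = (-16 + 29²) - 1/17 = (-16 + 841) - 1/17 = 825 - 1/17 = 14024/17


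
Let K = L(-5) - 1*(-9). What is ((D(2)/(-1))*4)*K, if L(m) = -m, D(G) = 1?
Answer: -56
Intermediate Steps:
K = 14 (K = -1*(-5) - 1*(-9) = 5 + 9 = 14)
((D(2)/(-1))*4)*K = ((1/(-1))*4)*14 = ((1*(-1))*4)*14 = -1*4*14 = -4*14 = -56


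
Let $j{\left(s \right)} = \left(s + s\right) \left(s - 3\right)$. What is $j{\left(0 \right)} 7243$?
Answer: $0$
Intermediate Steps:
$j{\left(s \right)} = 2 s \left(-3 + s\right)$
$j{\left(0 \right)} 7243 = 2 \cdot 0 \left(-3 + 0\right) 7243 = 2 \cdot 0 \left(-3\right) 7243 = 0 \cdot 7243 = 0$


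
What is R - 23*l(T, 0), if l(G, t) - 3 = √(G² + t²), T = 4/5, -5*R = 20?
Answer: -457/5 ≈ -91.400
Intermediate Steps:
R = -4 (R = -⅕*20 = -4)
T = ⅘ (T = 4*(⅕) = ⅘ ≈ 0.80000)
l(G, t) = 3 + √(G² + t²)
R - 23*l(T, 0) = -4 - 23*(3 + √((⅘)² + 0²)) = -4 - 23*(3 + √(16/25 + 0)) = -4 - 23*(3 + √(16/25)) = -4 - 23*(3 + ⅘) = -4 - 23*19/5 = -4 - 437/5 = -457/5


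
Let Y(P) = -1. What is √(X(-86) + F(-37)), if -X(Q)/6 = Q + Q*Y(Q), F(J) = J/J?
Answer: 1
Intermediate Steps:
F(J) = 1
X(Q) = 0 (X(Q) = -6*(Q + Q*(-1)) = -6*(Q - Q) = -6*0 = 0)
√(X(-86) + F(-37)) = √(0 + 1) = √1 = 1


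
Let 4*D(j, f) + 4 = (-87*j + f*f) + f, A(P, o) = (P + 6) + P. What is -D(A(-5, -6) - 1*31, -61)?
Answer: -6701/4 ≈ -1675.3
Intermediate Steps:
A(P, o) = 6 + 2*P (A(P, o) = (6 + P) + P = 6 + 2*P)
D(j, f) = -1 - 87*j/4 + f/4 + f²/4 (D(j, f) = -1 + ((-87*j + f*f) + f)/4 = -1 + ((-87*j + f²) + f)/4 = -1 + ((f² - 87*j) + f)/4 = -1 + (f + f² - 87*j)/4 = -1 + (-87*j/4 + f/4 + f²/4) = -1 - 87*j/4 + f/4 + f²/4)
-D(A(-5, -6) - 1*31, -61) = -(-1 - 87*((6 + 2*(-5)) - 1*31)/4 + (¼)*(-61) + (¼)*(-61)²) = -(-1 - 87*((6 - 10) - 31)/4 - 61/4 + (¼)*3721) = -(-1 - 87*(-4 - 31)/4 - 61/4 + 3721/4) = -(-1 - 87/4*(-35) - 61/4 + 3721/4) = -(-1 + 3045/4 - 61/4 + 3721/4) = -1*6701/4 = -6701/4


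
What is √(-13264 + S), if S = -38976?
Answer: 4*I*√3265 ≈ 228.56*I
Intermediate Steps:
√(-13264 + S) = √(-13264 - 38976) = √(-52240) = 4*I*√3265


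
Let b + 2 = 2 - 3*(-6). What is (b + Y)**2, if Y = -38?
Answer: 400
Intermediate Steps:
b = 18 (b = -2 + (2 - 3*(-6)) = -2 + (2 + 18) = -2 + 20 = 18)
(b + Y)**2 = (18 - 38)**2 = (-20)**2 = 400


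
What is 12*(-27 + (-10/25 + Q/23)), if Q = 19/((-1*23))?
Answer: -870816/2645 ≈ -329.23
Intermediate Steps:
Q = -19/23 (Q = 19/(-23) = 19*(-1/23) = -19/23 ≈ -0.82609)
12*(-27 + (-10/25 + Q/23)) = 12*(-27 + (-10/25 - 19/23/23)) = 12*(-27 + (-10*1/25 - 19/23*1/23)) = 12*(-27 + (-⅖ - 19/529)) = 12*(-27 - 1153/2645) = 12*(-72568/2645) = -870816/2645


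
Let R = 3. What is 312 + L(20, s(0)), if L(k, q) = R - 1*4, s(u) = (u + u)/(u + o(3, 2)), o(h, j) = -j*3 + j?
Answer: 311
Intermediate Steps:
o(h, j) = -2*j (o(h, j) = -3*j + j = -2*j)
s(u) = 2*u/(-4 + u) (s(u) = (u + u)/(u - 2*2) = (2*u)/(u - 4) = (2*u)/(-4 + u) = 2*u/(-4 + u))
L(k, q) = -1 (L(k, q) = 3 - 1*4 = 3 - 4 = -1)
312 + L(20, s(0)) = 312 - 1 = 311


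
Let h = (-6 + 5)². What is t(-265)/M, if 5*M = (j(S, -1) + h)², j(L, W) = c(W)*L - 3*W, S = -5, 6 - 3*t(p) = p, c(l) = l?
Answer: 1355/243 ≈ 5.5761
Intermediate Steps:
t(p) = 2 - p/3
j(L, W) = -3*W + L*W (j(L, W) = W*L - 3*W = L*W - 3*W = -3*W + L*W)
h = 1 (h = (-1)² = 1)
M = 81/5 (M = (-(-3 - 5) + 1)²/5 = (-1*(-8) + 1)²/5 = (8 + 1)²/5 = (⅕)*9² = (⅕)*81 = 81/5 ≈ 16.200)
t(-265)/M = (2 - ⅓*(-265))/(81/5) = (2 + 265/3)*(5/81) = (271/3)*(5/81) = 1355/243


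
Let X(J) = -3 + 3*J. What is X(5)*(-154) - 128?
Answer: -1976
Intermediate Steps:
X(5)*(-154) - 128 = (-3 + 3*5)*(-154) - 128 = (-3 + 15)*(-154) - 128 = 12*(-154) - 128 = -1848 - 128 = -1976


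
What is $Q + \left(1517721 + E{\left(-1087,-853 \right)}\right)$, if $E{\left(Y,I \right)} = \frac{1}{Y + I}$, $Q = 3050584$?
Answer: $\frac{8862511699}{1940} \approx 4.5683 \cdot 10^{6}$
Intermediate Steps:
$E{\left(Y,I \right)} = \frac{1}{I + Y}$
$Q + \left(1517721 + E{\left(-1087,-853 \right)}\right) = 3050584 + \left(1517721 + \frac{1}{-853 - 1087}\right) = 3050584 + \left(1517721 + \frac{1}{-1940}\right) = 3050584 + \left(1517721 - \frac{1}{1940}\right) = 3050584 + \frac{2944378739}{1940} = \frac{8862511699}{1940}$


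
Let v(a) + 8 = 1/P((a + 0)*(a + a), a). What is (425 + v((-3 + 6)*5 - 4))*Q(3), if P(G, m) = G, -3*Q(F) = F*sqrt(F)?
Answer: -100915*sqrt(3)/242 ≈ -722.27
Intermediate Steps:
Q(F) = -F**(3/2)/3 (Q(F) = -F*sqrt(F)/3 = -F**(3/2)/3)
v(a) = -8 + 1/(2*a**2) (v(a) = -8 + 1/((a + 0)*(a + a)) = -8 + 1/(a*(2*a)) = -8 + 1/(2*a**2))
(425 + v((-3 + 6)*5 - 4))*Q(3) = (425 + (-8 + 1/(2*((-3 + 6)*5 - 4)**2)))*(-sqrt(3)) = (425 + (-8 + 1/(2*(3*5 - 4)**2)))*(-sqrt(3)) = (425 + (-8 + 1/(2*(15 - 4)**2)))*(-sqrt(3)) = (425 + (-8 + (1/2)/11**2))*(-sqrt(3)) = (425 + (-8 + (1/2)*(1/121)))*(-sqrt(3)) = (425 + (-8 + 1/242))*(-sqrt(3)) = (425 - 1935/242)*(-sqrt(3)) = 100915*(-sqrt(3))/242 = -100915*sqrt(3)/242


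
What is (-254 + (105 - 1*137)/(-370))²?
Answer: 2206556676/34225 ≈ 64472.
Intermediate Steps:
(-254 + (105 - 1*137)/(-370))² = (-254 + (105 - 137)*(-1/370))² = (-254 - 32*(-1/370))² = (-254 + 16/185)² = (-46974/185)² = 2206556676/34225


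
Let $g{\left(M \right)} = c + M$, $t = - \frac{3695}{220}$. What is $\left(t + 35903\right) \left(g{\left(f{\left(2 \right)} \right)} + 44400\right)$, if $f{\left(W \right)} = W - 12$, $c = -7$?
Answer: $\frac{70080446319}{44} \approx 1.5927 \cdot 10^{9}$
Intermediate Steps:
$f{\left(W \right)} = -12 + W$
$t = - \frac{739}{44}$ ($t = \left(-3695\right) \frac{1}{220} = - \frac{739}{44} \approx -16.795$)
$g{\left(M \right)} = -7 + M$
$\left(t + 35903\right) \left(g{\left(f{\left(2 \right)} \right)} + 44400\right) = \left(- \frac{739}{44} + 35903\right) \left(\left(-7 + \left(-12 + 2\right)\right) + 44400\right) = \frac{1578993 \left(\left(-7 - 10\right) + 44400\right)}{44} = \frac{1578993 \left(-17 + 44400\right)}{44} = \frac{1578993}{44} \cdot 44383 = \frac{70080446319}{44}$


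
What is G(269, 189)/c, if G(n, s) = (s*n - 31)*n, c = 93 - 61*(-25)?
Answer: 6833945/809 ≈ 8447.4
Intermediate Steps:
c = 1618 (c = 93 + 1525 = 1618)
G(n, s) = n*(-31 + n*s) (G(n, s) = (n*s - 31)*n = (-31 + n*s)*n = n*(-31 + n*s))
G(269, 189)/c = (269*(-31 + 269*189))/1618 = (269*(-31 + 50841))*(1/1618) = (269*50810)*(1/1618) = 13667890*(1/1618) = 6833945/809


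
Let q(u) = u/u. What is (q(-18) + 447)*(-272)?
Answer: -121856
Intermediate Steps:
q(u) = 1
(q(-18) + 447)*(-272) = (1 + 447)*(-272) = 448*(-272) = -121856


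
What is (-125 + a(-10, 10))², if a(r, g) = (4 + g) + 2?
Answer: 11881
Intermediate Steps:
a(r, g) = 6 + g
(-125 + a(-10, 10))² = (-125 + (6 + 10))² = (-125 + 16)² = (-109)² = 11881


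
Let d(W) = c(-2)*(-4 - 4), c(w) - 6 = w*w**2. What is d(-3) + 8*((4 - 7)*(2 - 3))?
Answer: 40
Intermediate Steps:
c(w) = 6 + w**3 (c(w) = 6 + w*w**2 = 6 + w**3)
d(W) = 16 (d(W) = (6 + (-2)**3)*(-4 - 4) = (6 - 8)*(-8) = -2*(-8) = 16)
d(-3) + 8*((4 - 7)*(2 - 3)) = 16 + 8*((4 - 7)*(2 - 3)) = 16 + 8*(-3*(-1)) = 16 + 8*3 = 16 + 24 = 40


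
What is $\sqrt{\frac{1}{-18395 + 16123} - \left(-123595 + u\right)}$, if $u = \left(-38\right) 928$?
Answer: $\frac{\sqrt{51251725874}}{568} \approx 398.57$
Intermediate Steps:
$u = -35264$
$\sqrt{\frac{1}{-18395 + 16123} - \left(-123595 + u\right)} = \sqrt{\frac{1}{-18395 + 16123} + \left(123595 - -35264\right)} = \sqrt{\frac{1}{-2272} + \left(123595 + 35264\right)} = \sqrt{- \frac{1}{2272} + 158859} = \sqrt{\frac{360927647}{2272}} = \frac{\sqrt{51251725874}}{568}$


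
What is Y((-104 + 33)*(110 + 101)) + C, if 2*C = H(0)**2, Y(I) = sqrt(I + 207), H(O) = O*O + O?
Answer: I*sqrt(14774) ≈ 121.55*I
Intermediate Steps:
H(O) = O + O**2 (H(O) = O**2 + O = O + O**2)
Y(I) = sqrt(207 + I)
C = 0 (C = (0*(1 + 0))**2/2 = (0*1)**2/2 = (1/2)*0**2 = (1/2)*0 = 0)
Y((-104 + 33)*(110 + 101)) + C = sqrt(207 + (-104 + 33)*(110 + 101)) + 0 = sqrt(207 - 71*211) + 0 = sqrt(207 - 14981) + 0 = sqrt(-14774) + 0 = I*sqrt(14774) + 0 = I*sqrt(14774)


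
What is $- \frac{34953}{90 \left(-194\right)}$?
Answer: $\frac{11651}{5820} \approx 2.0019$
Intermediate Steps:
$- \frac{34953}{90 \left(-194\right)} = - \frac{34953}{-17460} = \left(-34953\right) \left(- \frac{1}{17460}\right) = \frac{11651}{5820}$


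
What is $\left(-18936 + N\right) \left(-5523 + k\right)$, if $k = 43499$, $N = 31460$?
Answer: $475611424$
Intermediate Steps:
$\left(-18936 + N\right) \left(-5523 + k\right) = \left(-18936 + 31460\right) \left(-5523 + 43499\right) = 12524 \cdot 37976 = 475611424$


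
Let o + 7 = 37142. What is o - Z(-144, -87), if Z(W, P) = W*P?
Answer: 24607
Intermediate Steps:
Z(W, P) = P*W
o = 37135 (o = -7 + 37142 = 37135)
o - Z(-144, -87) = 37135 - (-87)*(-144) = 37135 - 1*12528 = 37135 - 12528 = 24607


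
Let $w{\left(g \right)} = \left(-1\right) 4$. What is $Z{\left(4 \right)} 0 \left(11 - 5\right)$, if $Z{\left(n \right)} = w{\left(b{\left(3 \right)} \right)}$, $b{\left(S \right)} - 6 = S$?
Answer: $0$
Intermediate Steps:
$b{\left(S \right)} = 6 + S$
$w{\left(g \right)} = -4$
$Z{\left(n \right)} = -4$
$Z{\left(4 \right)} 0 \left(11 - 5\right) = \left(-4\right) 0 \left(11 - 5\right) = 0 \cdot 6 = 0$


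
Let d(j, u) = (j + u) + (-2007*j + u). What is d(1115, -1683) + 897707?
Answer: -1342349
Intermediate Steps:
d(j, u) = -2006*j + 2*u (d(j, u) = (j + u) + (u - 2007*j) = -2006*j + 2*u)
d(1115, -1683) + 897707 = (-2006*1115 + 2*(-1683)) + 897707 = (-2236690 - 3366) + 897707 = -2240056 + 897707 = -1342349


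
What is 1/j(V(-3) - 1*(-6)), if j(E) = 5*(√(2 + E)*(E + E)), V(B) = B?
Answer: √5/150 ≈ 0.014907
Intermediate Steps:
j(E) = 10*E*√(2 + E) (j(E) = 5*(√(2 + E)*(2*E)) = 5*(2*E*√(2 + E)) = 10*E*√(2 + E))
1/j(V(-3) - 1*(-6)) = 1/(10*(-3 - 1*(-6))*√(2 + (-3 - 1*(-6)))) = 1/(10*(-3 + 6)*√(2 + (-3 + 6))) = 1/(10*3*√(2 + 3)) = 1/(10*3*√5) = 1/(30*√5) = √5/150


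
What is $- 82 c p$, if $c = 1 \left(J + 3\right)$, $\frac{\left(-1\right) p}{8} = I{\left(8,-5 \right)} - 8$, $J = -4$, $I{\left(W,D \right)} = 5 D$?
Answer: $21648$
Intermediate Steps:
$p = 264$ ($p = - 8 \left(5 \left(-5\right) - 8\right) = - 8 \left(-25 - 8\right) = \left(-8\right) \left(-33\right) = 264$)
$c = -1$ ($c = 1 \left(-4 + 3\right) = 1 \left(-1\right) = -1$)
$- 82 c p = \left(-82\right) \left(-1\right) 264 = 82 \cdot 264 = 21648$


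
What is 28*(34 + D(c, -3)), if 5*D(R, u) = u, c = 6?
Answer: 4676/5 ≈ 935.20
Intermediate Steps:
D(R, u) = u/5
28*(34 + D(c, -3)) = 28*(34 + (⅕)*(-3)) = 28*(34 - ⅗) = 28*(167/5) = 4676/5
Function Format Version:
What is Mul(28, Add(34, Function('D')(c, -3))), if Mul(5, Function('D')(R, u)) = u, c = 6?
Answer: Rational(4676, 5) ≈ 935.20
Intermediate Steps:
Function('D')(R, u) = Mul(Rational(1, 5), u)
Mul(28, Add(34, Function('D')(c, -3))) = Mul(28, Add(34, Mul(Rational(1, 5), -3))) = Mul(28, Add(34, Rational(-3, 5))) = Mul(28, Rational(167, 5)) = Rational(4676, 5)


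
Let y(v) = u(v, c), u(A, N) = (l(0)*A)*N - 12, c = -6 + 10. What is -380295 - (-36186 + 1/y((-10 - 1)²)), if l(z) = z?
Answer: -4129307/12 ≈ -3.4411e+5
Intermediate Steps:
c = 4
u(A, N) = -12 (u(A, N) = (0*A)*N - 12 = 0*N - 12 = 0 - 12 = -12)
y(v) = -12
-380295 - (-36186 + 1/y((-10 - 1)²)) = -380295 - (-36186 + 1/(-12)) = -380295 - (-36186 - 1/12) = -380295 - 1*(-434233/12) = -380295 + 434233/12 = -4129307/12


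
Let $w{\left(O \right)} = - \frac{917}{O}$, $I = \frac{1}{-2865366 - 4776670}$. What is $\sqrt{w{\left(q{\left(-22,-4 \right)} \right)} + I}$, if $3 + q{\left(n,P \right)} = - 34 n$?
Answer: $\frac{41 i \sqrt{5933570519816385}}{2846658410} \approx 1.1094 i$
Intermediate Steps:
$q{\left(n,P \right)} = -3 - 34 n$
$I = - \frac{1}{7642036}$ ($I = \frac{1}{-7642036} = - \frac{1}{7642036} \approx -1.3086 \cdot 10^{-7}$)
$\sqrt{w{\left(q{\left(-22,-4 \right)} \right)} + I} = \sqrt{- \frac{917}{-3 - -748} - \frac{1}{7642036}} = \sqrt{- \frac{917}{-3 + 748} - \frac{1}{7642036}} = \sqrt{- \frac{917}{745} - \frac{1}{7642036}} = \sqrt{- \frac{7007747757}{5693316820}} = \frac{41 i \sqrt{5933570519816385}}{2846658410}$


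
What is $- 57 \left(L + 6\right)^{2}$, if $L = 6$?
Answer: $-8208$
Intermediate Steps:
$- 57 \left(L + 6\right)^{2} = - 57 \left(6 + 6\right)^{2} = - 57 \cdot 12^{2} = \left(-57\right) 144 = -8208$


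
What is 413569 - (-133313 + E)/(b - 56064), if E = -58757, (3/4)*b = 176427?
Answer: 37050088469/89586 ≈ 4.1357e+5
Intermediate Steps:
b = 235236 (b = (4/3)*176427 = 235236)
413569 - (-133313 + E)/(b - 56064) = 413569 - (-133313 - 58757)/(235236 - 56064) = 413569 - (-192070)/179172 = 413569 - 1*(-96035/89586) = 413569 + 96035/89586 = 37050088469/89586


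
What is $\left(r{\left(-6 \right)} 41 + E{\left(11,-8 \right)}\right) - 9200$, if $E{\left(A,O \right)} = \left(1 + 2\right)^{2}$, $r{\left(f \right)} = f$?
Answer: $-9437$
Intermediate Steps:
$E{\left(A,O \right)} = 9$ ($E{\left(A,O \right)} = 3^{2} = 9$)
$\left(r{\left(-6 \right)} 41 + E{\left(11,-8 \right)}\right) - 9200 = \left(\left(-6\right) 41 + 9\right) - 9200 = \left(-246 + 9\right) - 9200 = -237 - 9200 = -9437$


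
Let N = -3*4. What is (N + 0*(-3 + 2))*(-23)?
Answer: 276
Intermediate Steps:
N = -12
(N + 0*(-3 + 2))*(-23) = (-12 + 0*(-3 + 2))*(-23) = (-12 + 0*(-1))*(-23) = (-12 + 0)*(-23) = -12*(-23) = 276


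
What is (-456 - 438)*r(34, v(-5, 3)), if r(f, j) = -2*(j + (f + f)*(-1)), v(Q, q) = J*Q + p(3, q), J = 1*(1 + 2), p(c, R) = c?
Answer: -143040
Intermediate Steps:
J = 3 (J = 1*3 = 3)
v(Q, q) = 3 + 3*Q (v(Q, q) = 3*Q + 3 = 3 + 3*Q)
r(f, j) = -2*j + 4*f (r(f, j) = -2*(j + (2*f)*(-1)) = -2*(j - 2*f) = -2*j + 4*f)
(-456 - 438)*r(34, v(-5, 3)) = (-456 - 438)*(-2*(3 + 3*(-5)) + 4*34) = -894*(-2*(3 - 15) + 136) = -894*(-2*(-12) + 136) = -894*(24 + 136) = -894*160 = -143040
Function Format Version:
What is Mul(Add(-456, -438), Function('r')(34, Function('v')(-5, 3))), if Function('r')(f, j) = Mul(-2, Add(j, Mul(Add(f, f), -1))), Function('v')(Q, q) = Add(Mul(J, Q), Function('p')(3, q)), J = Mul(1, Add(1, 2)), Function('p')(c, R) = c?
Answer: -143040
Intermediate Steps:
J = 3 (J = Mul(1, 3) = 3)
Function('v')(Q, q) = Add(3, Mul(3, Q)) (Function('v')(Q, q) = Add(Mul(3, Q), 3) = Add(3, Mul(3, Q)))
Function('r')(f, j) = Add(Mul(-2, j), Mul(4, f)) (Function('r')(f, j) = Mul(-2, Add(j, Mul(Mul(2, f), -1))) = Mul(-2, Add(j, Mul(-2, f))) = Add(Mul(-2, j), Mul(4, f)))
Mul(Add(-456, -438), Function('r')(34, Function('v')(-5, 3))) = Mul(Add(-456, -438), Add(Mul(-2, Add(3, Mul(3, -5))), Mul(4, 34))) = Mul(-894, Add(Mul(-2, Add(3, -15)), 136)) = Mul(-894, Add(Mul(-2, -12), 136)) = Mul(-894, Add(24, 136)) = Mul(-894, 160) = -143040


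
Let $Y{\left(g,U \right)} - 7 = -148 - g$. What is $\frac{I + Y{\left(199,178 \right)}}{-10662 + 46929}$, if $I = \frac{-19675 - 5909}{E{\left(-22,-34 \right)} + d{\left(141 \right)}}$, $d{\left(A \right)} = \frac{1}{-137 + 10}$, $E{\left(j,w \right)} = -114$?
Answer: $- \frac{1673692}{525109893} \approx -0.0031873$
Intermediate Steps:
$Y{\left(g,U \right)} = -141 - g$ ($Y{\left(g,U \right)} = 7 - \left(148 + g\right) = -141 - g$)
$d{\left(A \right)} = - \frac{1}{127}$ ($d{\left(A \right)} = \frac{1}{-127} = - \frac{1}{127}$)
$I = \frac{3249168}{14479}$ ($I = \frac{-19675 - 5909}{-114 - \frac{1}{127}} = - \frac{25584}{- \frac{14479}{127}} = \left(-25584\right) \left(- \frac{127}{14479}\right) = \frac{3249168}{14479} \approx 224.41$)
$\frac{I + Y{\left(199,178 \right)}}{-10662 + 46929} = \frac{\frac{3249168}{14479} - 340}{-10662 + 46929} = \frac{\frac{3249168}{14479} - 340}{36267} = \left(\frac{3249168}{14479} - 340\right) \frac{1}{36267} = \left(- \frac{1673692}{14479}\right) \frac{1}{36267} = - \frac{1673692}{525109893}$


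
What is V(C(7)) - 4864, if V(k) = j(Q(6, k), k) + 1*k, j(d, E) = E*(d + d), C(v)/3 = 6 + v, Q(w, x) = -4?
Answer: -5137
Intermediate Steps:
C(v) = 18 + 3*v (C(v) = 3*(6 + v) = 18 + 3*v)
j(d, E) = 2*E*d (j(d, E) = E*(2*d) = 2*E*d)
V(k) = -7*k (V(k) = 2*k*(-4) + 1*k = -8*k + k = -7*k)
V(C(7)) - 4864 = -7*(18 + 3*7) - 4864 = -7*(18 + 21) - 4864 = -7*39 - 4864 = -273 - 4864 = -5137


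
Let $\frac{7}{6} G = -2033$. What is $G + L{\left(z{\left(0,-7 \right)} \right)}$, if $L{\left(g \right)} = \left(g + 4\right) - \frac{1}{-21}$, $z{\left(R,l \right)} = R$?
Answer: $- \frac{36509}{21} \approx -1738.5$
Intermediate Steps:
$G = - \frac{12198}{7}$ ($G = \frac{6}{7} \left(-2033\right) = - \frac{12198}{7} \approx -1742.6$)
$L{\left(g \right)} = \frac{85}{21} + g$ ($L{\left(g \right)} = \left(4 + g\right) - - \frac{1}{21} = \left(4 + g\right) + \frac{1}{21} = \frac{85}{21} + g$)
$G + L{\left(z{\left(0,-7 \right)} \right)} = - \frac{12198}{7} + \left(\frac{85}{21} + 0\right) = - \frac{12198}{7} + \frac{85}{21} = - \frac{36509}{21}$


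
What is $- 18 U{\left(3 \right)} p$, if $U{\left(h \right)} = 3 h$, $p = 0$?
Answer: $0$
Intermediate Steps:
$- 18 U{\left(3 \right)} p = - 18 \cdot 3 \cdot 3 \cdot 0 = \left(-18\right) 9 \cdot 0 = \left(-162\right) 0 = 0$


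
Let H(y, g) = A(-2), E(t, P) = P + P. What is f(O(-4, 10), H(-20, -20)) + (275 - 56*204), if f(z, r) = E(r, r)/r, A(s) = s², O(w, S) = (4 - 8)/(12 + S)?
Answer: -11147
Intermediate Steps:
O(w, S) = -4/(12 + S)
E(t, P) = 2*P
H(y, g) = 4 (H(y, g) = (-2)² = 4)
f(z, r) = 2 (f(z, r) = (2*r)/r = 2)
f(O(-4, 10), H(-20, -20)) + (275 - 56*204) = 2 + (275 - 56*204) = 2 + (275 - 11424) = 2 - 11149 = -11147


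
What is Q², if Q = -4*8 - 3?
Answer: 1225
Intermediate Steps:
Q = -35 (Q = -32 - 3 = -35)
Q² = (-35)² = 1225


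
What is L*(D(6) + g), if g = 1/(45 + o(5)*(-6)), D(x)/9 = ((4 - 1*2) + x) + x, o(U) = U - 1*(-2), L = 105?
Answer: 13265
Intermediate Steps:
o(U) = 2 + U (o(U) = U + 2 = 2 + U)
D(x) = 18 + 18*x (D(x) = 9*(((4 - 1*2) + x) + x) = 9*(((4 - 2) + x) + x) = 9*((2 + x) + x) = 9*(2 + 2*x) = 18 + 18*x)
g = ⅓ (g = 1/(45 + (2 + 5)*(-6)) = 1/(45 + 7*(-6)) = 1/(45 - 42) = 1/3 = ⅓ ≈ 0.33333)
L*(D(6) + g) = 105*((18 + 18*6) + ⅓) = 105*((18 + 108) + ⅓) = 105*(126 + ⅓) = 105*(379/3) = 13265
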